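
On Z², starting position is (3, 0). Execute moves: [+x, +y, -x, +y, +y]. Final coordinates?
(3, 3)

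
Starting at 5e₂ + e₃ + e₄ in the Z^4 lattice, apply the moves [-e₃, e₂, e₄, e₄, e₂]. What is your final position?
(0, 7, 0, 3)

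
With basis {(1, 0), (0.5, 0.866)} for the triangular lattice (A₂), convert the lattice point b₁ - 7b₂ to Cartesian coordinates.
(-2.5, -6.062)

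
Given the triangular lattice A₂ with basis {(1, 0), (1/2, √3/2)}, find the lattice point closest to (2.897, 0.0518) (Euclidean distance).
(3, 0)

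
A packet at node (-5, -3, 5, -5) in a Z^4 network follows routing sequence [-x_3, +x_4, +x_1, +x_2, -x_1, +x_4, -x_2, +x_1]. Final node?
(-4, -3, 4, -3)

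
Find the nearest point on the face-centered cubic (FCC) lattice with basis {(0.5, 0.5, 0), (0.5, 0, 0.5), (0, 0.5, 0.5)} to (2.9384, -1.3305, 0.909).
(3, -1, 1)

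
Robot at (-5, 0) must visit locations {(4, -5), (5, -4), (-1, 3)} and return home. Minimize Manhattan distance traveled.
36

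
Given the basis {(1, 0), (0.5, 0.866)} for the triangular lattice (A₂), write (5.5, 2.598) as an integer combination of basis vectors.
4b₁ + 3b₂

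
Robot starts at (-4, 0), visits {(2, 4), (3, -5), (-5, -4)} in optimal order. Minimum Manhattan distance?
24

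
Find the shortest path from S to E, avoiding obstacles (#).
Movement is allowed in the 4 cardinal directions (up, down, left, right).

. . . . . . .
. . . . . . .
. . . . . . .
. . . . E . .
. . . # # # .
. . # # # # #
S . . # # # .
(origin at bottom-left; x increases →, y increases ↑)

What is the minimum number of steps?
7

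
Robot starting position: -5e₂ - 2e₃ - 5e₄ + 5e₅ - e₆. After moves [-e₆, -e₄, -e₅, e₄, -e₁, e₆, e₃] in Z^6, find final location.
(-1, -5, -1, -5, 4, -1)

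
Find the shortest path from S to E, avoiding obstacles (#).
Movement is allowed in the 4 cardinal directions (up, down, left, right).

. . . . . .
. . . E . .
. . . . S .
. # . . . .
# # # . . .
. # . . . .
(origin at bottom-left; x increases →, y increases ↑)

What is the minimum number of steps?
2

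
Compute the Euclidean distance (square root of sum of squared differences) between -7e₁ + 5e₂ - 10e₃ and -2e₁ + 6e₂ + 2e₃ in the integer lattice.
13.0384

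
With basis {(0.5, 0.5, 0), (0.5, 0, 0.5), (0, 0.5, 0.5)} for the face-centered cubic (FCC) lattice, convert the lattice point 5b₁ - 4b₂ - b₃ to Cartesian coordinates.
(0.5, 2, -2.5)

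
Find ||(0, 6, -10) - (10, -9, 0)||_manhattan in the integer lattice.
35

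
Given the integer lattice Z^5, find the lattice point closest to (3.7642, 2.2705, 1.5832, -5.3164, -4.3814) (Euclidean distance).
(4, 2, 2, -5, -4)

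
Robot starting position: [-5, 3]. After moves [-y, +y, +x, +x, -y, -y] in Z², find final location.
(-3, 1)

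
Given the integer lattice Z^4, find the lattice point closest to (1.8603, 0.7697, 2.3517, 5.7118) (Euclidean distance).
(2, 1, 2, 6)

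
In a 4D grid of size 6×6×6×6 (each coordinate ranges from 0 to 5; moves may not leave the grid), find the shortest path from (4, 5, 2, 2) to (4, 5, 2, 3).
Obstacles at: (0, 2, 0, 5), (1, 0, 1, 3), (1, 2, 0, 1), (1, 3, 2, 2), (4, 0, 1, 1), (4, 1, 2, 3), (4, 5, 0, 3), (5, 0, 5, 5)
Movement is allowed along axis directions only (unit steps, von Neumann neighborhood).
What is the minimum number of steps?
1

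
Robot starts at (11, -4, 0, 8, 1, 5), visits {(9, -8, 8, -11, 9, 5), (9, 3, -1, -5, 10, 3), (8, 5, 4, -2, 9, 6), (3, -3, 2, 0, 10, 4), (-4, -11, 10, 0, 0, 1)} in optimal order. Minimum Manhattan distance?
135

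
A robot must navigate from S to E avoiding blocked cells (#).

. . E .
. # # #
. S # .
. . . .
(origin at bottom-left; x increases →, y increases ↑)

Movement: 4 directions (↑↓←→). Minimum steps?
5
(one shortest path: (1, 1) → (0, 1) → (0, 2) → (0, 3) → (1, 3) → (2, 3))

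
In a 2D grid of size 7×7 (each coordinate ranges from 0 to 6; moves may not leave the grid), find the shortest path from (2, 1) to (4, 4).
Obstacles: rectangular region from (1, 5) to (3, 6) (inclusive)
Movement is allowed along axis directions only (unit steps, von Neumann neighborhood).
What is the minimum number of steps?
5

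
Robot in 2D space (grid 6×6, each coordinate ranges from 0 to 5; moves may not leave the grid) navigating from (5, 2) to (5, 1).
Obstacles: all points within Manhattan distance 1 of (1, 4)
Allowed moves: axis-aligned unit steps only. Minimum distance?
1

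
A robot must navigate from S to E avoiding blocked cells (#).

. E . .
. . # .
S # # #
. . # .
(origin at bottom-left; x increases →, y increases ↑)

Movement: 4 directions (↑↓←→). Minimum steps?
3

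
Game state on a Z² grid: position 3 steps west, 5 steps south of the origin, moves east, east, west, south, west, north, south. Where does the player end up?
(-3, -6)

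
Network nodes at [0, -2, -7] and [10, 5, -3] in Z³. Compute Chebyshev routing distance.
10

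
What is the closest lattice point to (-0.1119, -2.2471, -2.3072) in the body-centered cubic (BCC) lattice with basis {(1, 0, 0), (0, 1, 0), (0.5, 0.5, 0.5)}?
(0, -2, -2)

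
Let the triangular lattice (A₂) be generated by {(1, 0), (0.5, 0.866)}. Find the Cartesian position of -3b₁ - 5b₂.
(-5.5, -4.33)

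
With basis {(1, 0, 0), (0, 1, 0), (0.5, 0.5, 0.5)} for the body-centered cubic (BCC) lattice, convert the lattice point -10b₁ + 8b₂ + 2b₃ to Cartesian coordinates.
(-9, 9, 1)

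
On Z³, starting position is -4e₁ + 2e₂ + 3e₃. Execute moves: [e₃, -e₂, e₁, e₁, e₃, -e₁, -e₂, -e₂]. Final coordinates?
(-3, -1, 5)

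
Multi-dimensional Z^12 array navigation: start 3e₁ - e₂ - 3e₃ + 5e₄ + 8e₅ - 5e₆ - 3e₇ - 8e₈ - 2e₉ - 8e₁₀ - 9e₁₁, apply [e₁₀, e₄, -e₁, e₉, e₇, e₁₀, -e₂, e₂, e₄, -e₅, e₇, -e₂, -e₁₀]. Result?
(2, -2, -3, 7, 7, -5, -1, -8, -1, -7, -9, 0)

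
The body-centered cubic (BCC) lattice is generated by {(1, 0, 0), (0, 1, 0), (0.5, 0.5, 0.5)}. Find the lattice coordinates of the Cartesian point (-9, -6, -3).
-6b₁ - 3b₂ - 6b₃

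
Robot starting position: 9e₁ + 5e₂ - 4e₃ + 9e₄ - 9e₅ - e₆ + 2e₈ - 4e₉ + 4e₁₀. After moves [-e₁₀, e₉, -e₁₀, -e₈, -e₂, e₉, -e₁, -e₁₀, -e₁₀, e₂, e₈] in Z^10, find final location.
(8, 5, -4, 9, -9, -1, 0, 2, -2, 0)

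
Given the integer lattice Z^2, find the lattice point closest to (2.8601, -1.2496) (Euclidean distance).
(3, -1)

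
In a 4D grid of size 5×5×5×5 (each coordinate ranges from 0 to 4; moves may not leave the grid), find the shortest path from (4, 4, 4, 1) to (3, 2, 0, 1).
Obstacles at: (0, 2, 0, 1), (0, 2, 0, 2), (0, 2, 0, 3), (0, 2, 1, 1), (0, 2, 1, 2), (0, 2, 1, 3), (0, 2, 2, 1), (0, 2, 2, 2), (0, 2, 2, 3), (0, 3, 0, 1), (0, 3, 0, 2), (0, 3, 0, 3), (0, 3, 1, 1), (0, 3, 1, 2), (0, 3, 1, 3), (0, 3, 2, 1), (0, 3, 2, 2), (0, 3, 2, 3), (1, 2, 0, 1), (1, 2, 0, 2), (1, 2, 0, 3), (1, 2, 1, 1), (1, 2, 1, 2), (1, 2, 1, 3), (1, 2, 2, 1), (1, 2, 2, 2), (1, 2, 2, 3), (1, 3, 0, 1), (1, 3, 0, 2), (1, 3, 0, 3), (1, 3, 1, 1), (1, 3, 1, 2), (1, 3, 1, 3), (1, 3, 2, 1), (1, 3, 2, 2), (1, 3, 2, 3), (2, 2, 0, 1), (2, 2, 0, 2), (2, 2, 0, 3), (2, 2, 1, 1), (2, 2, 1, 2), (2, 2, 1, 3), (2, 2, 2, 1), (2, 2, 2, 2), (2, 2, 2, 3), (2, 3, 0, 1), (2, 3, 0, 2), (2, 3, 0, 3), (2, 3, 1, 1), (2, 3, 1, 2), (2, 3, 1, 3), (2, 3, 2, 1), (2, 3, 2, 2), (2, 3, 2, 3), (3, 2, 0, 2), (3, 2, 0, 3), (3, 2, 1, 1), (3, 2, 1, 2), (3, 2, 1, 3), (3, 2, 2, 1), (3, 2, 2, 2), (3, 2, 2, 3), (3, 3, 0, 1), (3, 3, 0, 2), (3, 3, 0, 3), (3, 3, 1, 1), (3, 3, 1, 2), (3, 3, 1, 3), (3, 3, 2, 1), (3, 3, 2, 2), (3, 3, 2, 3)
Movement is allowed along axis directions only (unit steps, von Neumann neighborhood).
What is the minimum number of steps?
7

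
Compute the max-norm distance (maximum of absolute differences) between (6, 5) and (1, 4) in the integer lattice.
5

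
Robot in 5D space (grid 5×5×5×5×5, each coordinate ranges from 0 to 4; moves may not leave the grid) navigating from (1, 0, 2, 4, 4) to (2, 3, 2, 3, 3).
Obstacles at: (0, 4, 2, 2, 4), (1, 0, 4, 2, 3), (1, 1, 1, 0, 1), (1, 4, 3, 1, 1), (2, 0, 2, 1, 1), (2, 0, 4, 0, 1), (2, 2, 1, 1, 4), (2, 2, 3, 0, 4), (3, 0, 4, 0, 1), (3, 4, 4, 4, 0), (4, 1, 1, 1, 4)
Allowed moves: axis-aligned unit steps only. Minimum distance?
6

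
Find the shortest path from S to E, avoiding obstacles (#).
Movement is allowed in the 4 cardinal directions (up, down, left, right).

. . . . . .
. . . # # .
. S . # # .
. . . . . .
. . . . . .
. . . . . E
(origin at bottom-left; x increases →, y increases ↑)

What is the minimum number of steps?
7
(one shortest path: (1, 3) → (2, 3) → (2, 2) → (3, 2) → (4, 2) → (5, 2) → (5, 1) → (5, 0))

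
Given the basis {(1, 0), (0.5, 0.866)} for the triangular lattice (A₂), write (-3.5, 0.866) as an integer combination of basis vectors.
-4b₁ + b₂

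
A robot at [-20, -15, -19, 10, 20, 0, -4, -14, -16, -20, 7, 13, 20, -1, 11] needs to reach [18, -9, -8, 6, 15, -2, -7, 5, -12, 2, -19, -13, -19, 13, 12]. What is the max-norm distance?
39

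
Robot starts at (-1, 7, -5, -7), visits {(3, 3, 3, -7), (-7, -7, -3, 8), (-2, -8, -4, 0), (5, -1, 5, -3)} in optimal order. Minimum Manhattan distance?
69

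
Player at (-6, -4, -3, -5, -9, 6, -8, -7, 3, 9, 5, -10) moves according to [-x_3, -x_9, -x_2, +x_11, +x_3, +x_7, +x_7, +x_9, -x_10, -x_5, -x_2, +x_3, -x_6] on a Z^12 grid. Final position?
(-6, -6, -2, -5, -10, 5, -6, -7, 3, 8, 6, -10)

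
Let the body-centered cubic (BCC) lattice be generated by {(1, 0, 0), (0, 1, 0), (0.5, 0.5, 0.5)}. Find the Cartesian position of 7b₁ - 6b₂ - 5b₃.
(4.5, -8.5, -2.5)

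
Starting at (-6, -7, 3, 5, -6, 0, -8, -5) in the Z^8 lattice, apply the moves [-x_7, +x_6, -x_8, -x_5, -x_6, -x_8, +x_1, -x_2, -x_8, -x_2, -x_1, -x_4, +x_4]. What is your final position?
(-6, -9, 3, 5, -7, 0, -9, -8)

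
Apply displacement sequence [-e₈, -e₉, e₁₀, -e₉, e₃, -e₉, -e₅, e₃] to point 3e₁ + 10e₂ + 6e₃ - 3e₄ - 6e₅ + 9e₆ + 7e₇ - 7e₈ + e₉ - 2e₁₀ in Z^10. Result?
(3, 10, 8, -3, -7, 9, 7, -8, -2, -1)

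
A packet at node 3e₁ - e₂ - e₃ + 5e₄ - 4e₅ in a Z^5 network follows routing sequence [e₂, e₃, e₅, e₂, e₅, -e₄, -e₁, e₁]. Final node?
(3, 1, 0, 4, -2)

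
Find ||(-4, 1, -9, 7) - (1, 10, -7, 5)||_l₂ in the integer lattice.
10.6771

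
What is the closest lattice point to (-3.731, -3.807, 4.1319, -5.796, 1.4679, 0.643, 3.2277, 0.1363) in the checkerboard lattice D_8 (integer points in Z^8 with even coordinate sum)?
(-4, -4, 4, -6, 2, 1, 3, 0)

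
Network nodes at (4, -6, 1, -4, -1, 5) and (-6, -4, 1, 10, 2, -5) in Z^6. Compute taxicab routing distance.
39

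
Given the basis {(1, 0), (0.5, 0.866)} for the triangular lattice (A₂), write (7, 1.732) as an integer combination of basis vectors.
6b₁ + 2b₂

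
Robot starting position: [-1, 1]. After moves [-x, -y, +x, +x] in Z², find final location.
(0, 0)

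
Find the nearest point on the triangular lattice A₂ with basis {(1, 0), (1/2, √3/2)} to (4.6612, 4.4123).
(4.5, 4.33)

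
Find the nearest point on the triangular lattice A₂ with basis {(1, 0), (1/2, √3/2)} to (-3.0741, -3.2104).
(-3, -3.464)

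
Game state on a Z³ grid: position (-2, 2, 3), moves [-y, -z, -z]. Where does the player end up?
(-2, 1, 1)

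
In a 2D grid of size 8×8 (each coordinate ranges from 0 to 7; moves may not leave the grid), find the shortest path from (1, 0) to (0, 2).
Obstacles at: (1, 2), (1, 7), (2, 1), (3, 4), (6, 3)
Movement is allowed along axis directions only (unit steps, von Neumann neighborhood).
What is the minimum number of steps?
3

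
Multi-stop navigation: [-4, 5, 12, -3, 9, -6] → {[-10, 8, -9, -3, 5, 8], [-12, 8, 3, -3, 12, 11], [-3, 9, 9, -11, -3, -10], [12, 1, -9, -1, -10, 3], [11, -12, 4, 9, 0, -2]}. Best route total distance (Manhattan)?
219
(one optimal route: (-4, 5, 12, -3, 9, -6) → (-3, 9, 9, -11, -3, -10) → (-12, 8, 3, -3, 12, 11) → (-10, 8, -9, -3, 5, 8) → (12, 1, -9, -1, -10, 3) → (11, -12, 4, 9, 0, -2))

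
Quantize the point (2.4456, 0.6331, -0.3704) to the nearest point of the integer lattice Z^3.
(2, 1, 0)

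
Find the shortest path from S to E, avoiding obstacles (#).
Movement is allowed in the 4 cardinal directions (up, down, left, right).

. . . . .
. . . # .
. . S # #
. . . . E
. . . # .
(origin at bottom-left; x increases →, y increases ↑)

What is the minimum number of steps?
3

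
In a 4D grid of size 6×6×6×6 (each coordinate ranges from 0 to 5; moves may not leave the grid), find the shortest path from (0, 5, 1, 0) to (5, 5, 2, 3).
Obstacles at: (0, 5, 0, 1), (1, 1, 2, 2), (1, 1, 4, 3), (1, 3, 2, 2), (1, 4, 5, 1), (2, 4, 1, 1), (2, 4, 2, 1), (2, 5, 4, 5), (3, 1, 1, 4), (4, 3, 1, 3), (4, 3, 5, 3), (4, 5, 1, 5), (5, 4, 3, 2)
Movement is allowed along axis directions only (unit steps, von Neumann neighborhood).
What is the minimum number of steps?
9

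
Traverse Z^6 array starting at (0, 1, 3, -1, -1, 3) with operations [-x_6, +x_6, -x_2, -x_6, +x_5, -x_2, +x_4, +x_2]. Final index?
(0, 0, 3, 0, 0, 2)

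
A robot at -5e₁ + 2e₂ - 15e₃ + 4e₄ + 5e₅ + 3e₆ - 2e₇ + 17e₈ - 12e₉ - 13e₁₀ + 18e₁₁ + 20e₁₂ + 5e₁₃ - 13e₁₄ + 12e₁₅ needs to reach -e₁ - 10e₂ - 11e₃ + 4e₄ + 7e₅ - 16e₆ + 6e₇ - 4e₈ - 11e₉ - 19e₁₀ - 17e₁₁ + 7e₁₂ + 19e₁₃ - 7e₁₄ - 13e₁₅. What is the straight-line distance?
57.7408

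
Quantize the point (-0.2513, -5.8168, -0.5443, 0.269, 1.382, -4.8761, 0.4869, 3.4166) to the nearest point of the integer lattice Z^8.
(0, -6, -1, 0, 1, -5, 0, 3)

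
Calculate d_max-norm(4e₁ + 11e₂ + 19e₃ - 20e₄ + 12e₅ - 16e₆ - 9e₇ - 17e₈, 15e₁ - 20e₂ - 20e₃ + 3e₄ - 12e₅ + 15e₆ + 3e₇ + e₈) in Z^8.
39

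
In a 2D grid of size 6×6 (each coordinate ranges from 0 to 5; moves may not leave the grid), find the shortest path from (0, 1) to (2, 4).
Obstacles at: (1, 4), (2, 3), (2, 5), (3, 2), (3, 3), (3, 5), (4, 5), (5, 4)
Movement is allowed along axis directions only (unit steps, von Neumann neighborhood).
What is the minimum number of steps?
9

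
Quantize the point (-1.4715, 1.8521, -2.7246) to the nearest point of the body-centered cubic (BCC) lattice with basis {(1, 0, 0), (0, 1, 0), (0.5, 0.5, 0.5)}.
(-1.5, 1.5, -2.5)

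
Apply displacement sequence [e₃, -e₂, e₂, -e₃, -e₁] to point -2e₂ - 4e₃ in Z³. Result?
(-1, -2, -4)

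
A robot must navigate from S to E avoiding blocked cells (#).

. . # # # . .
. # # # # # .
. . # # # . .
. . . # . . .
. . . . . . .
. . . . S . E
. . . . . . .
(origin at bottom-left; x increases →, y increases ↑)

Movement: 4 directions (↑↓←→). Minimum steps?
2
(one shortest path: (4, 1) → (5, 1) → (6, 1))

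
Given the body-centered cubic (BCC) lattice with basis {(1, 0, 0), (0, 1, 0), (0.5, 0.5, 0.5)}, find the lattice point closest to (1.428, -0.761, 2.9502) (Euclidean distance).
(1, -1, 3)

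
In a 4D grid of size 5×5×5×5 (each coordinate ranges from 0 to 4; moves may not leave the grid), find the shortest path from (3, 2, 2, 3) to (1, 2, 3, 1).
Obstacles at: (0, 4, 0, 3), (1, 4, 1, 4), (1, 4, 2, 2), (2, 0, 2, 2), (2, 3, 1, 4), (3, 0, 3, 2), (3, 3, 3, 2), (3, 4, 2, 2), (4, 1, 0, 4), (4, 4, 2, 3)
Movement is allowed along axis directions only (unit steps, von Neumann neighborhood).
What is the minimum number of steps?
5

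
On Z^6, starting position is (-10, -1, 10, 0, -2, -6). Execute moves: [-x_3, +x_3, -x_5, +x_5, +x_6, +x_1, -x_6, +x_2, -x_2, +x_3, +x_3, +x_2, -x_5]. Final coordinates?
(-9, 0, 12, 0, -3, -6)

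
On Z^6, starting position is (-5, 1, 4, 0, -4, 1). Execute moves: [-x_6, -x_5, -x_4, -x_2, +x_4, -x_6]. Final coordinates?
(-5, 0, 4, 0, -5, -1)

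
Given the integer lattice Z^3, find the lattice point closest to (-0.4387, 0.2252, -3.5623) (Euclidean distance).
(0, 0, -4)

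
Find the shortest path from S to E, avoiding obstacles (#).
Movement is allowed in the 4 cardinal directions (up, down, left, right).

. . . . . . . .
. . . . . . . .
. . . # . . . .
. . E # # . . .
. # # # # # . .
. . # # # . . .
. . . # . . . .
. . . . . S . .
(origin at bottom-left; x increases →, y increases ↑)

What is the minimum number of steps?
11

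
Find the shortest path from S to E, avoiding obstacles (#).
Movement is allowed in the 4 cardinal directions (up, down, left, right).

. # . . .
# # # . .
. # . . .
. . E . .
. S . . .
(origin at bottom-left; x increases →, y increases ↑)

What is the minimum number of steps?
2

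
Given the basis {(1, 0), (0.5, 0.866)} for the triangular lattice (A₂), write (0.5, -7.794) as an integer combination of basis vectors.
5b₁ - 9b₂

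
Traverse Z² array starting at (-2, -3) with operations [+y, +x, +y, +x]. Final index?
(0, -1)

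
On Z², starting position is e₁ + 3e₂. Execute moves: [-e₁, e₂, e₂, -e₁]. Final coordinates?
(-1, 5)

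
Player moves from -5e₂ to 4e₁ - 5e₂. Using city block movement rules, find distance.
4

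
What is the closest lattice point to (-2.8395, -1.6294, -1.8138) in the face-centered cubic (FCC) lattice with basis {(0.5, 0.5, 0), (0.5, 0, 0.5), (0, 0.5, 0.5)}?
(-3, -1.5, -1.5)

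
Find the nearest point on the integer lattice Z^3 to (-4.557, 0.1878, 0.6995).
(-5, 0, 1)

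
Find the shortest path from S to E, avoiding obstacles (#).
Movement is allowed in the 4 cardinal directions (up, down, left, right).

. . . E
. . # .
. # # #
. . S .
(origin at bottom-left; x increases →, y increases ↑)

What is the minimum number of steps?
8
(one shortest path: (2, 0) → (1, 0) → (0, 0) → (0, 1) → (0, 2) → (1, 2) → (1, 3) → (2, 3) → (3, 3))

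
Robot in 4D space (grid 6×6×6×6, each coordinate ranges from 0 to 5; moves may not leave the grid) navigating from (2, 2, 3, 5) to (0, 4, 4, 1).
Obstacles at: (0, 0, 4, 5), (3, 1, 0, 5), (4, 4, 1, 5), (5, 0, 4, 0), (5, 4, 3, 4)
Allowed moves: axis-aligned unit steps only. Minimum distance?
9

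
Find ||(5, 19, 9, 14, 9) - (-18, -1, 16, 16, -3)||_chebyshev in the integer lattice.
23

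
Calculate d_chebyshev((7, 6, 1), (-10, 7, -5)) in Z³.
17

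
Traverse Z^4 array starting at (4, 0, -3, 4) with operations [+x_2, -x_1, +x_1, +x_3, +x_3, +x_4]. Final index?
(4, 1, -1, 5)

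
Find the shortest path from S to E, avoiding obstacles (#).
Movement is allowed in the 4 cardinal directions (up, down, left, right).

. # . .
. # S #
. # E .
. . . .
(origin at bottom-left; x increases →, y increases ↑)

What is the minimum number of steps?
1
(one shortest path: (2, 2) → (2, 1))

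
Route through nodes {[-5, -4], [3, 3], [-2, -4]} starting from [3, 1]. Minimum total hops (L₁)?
17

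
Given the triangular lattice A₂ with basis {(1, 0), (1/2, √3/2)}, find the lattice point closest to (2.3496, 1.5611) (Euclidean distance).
(2, 1.732)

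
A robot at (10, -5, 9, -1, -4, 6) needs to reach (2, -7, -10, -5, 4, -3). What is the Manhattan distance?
50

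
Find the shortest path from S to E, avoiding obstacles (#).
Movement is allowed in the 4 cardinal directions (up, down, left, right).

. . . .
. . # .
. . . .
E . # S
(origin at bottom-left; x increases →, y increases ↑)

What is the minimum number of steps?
5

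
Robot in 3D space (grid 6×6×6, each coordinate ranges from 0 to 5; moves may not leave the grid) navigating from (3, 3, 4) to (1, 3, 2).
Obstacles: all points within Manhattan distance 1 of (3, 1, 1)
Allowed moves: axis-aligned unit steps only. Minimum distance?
4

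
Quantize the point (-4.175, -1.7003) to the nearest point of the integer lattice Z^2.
(-4, -2)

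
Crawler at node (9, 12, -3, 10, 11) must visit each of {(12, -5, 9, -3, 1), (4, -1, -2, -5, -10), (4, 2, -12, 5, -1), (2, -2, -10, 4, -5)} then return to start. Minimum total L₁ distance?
170
(one optimal route: (9, 12, -3, 10, 11) → (12, -5, 9, -3, 1) → (4, -1, -2, -5, -10) → (2, -2, -10, 4, -5) → (4, 2, -12, 5, -1) → (9, 12, -3, 10, 11))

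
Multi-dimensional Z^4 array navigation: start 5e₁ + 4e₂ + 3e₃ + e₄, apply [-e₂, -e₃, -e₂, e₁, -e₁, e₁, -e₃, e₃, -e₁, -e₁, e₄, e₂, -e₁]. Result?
(3, 3, 2, 2)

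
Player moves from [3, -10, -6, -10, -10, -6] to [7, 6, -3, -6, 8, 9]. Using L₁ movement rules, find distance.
60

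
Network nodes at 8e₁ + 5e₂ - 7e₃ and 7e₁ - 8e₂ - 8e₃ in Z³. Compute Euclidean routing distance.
13.0767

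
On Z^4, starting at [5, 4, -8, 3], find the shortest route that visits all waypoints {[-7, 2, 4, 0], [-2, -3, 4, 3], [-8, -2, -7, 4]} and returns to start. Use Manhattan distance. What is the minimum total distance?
80
(one optimal route: (5, 4, -8, 3) → (-2, -3, 4, 3) → (-7, 2, 4, 0) → (-8, -2, -7, 4) → (5, 4, -8, 3))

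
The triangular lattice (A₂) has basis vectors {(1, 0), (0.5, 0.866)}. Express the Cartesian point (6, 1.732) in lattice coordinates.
5b₁ + 2b₂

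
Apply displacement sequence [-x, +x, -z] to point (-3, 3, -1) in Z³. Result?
(-3, 3, -2)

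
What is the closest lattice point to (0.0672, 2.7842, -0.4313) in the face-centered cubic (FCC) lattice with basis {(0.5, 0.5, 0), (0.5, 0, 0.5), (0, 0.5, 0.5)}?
(0, 2.5, -0.5)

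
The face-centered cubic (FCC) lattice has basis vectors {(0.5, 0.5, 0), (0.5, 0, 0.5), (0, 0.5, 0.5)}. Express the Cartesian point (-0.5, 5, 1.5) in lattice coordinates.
3b₁ - 4b₂ + 7b₃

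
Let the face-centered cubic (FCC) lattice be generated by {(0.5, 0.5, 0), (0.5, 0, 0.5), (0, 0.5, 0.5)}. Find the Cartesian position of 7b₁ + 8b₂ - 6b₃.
(7.5, 0.5, 1)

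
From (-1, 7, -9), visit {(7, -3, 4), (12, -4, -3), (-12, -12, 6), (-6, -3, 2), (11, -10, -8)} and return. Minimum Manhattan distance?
130
(one optimal route: (-1, 7, -9) → (-6, -3, 2) → (-12, -12, 6) → (7, -3, 4) → (12, -4, -3) → (11, -10, -8) → (-1, 7, -9))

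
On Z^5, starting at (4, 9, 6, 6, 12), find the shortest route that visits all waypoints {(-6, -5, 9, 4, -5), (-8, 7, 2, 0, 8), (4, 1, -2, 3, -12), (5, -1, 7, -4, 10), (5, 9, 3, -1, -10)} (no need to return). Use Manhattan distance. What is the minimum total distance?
146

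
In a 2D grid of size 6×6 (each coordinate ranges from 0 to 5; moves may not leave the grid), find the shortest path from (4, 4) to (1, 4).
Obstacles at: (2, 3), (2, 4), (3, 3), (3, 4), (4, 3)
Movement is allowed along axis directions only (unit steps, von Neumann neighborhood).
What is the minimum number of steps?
5
(one shortest path: (4, 4) → (4, 5) → (3, 5) → (2, 5) → (1, 5) → (1, 4))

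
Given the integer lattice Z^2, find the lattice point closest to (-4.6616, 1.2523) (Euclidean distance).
(-5, 1)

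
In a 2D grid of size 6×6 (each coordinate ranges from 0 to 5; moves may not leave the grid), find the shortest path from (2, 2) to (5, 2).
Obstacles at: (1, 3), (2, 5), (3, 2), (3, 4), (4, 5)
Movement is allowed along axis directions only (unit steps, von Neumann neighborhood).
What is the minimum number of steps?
5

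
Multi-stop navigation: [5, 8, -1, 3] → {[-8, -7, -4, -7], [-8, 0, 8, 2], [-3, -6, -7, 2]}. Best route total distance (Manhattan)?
75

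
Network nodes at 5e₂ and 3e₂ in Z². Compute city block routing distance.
2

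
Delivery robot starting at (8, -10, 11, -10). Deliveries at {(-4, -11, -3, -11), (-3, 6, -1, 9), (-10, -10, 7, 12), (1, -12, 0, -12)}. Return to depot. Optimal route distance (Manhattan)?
150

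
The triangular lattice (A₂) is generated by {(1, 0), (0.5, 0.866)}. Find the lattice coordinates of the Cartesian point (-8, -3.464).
-6b₁ - 4b₂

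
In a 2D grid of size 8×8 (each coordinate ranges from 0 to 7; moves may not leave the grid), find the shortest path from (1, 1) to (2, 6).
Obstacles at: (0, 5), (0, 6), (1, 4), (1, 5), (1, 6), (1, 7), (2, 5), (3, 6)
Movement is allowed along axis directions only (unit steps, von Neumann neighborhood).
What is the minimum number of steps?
12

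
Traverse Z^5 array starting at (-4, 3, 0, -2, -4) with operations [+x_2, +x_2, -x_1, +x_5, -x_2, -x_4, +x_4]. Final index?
(-5, 4, 0, -2, -3)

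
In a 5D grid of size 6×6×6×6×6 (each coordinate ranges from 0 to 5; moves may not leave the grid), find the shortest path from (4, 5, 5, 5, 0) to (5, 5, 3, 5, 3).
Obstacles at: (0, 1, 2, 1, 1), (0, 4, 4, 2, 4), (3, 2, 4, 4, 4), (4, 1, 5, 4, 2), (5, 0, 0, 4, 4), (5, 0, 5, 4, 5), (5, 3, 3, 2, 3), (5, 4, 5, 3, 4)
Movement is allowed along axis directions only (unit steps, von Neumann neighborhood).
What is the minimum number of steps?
6
(one shortest path: (4, 5, 5, 5, 0) → (5, 5, 5, 5, 0) → (5, 5, 4, 5, 0) → (5, 5, 3, 5, 0) → (5, 5, 3, 5, 1) → (5, 5, 3, 5, 2) → (5, 5, 3, 5, 3))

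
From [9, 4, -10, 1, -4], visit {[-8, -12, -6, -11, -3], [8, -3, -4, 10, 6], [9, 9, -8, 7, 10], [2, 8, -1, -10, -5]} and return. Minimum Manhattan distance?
178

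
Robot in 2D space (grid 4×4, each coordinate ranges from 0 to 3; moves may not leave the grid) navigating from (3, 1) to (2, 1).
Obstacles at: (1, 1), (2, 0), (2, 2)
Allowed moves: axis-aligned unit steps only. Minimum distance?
1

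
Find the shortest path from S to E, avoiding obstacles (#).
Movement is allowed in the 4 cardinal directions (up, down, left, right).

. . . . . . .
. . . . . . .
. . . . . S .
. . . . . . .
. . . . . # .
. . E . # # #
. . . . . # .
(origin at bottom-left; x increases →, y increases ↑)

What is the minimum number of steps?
6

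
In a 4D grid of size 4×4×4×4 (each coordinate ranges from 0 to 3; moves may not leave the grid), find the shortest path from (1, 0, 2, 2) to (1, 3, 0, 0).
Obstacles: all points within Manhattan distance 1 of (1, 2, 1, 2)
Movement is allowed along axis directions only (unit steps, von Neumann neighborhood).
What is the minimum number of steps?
7
(one shortest path: (1, 0, 2, 2) → (1, 1, 2, 2) → (1, 1, 2, 1) → (1, 2, 2, 1) → (1, 3, 2, 1) → (1, 3, 1, 1) → (1, 3, 0, 1) → (1, 3, 0, 0))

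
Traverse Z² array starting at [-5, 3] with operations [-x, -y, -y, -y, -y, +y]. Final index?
(-6, 0)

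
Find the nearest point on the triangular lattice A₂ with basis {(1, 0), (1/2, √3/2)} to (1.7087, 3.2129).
(2, 3.464)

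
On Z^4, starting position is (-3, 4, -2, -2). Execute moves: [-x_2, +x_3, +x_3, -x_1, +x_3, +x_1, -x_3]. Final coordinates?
(-3, 3, 0, -2)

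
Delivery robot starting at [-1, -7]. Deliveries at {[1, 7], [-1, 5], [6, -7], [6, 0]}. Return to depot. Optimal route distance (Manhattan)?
42
(one optimal route: (-1, -7) → (-1, 5) → (1, 7) → (6, 0) → (6, -7) → (-1, -7))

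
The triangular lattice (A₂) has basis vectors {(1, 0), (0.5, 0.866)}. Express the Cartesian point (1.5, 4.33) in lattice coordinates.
-b₁ + 5b₂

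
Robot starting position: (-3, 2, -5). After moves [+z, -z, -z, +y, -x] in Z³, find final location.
(-4, 3, -6)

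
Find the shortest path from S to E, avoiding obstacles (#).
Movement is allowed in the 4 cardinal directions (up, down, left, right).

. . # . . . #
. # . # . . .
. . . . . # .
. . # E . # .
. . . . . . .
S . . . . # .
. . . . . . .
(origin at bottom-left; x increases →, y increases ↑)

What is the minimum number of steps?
5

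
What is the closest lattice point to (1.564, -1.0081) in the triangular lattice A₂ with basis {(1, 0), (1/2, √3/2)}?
(1.5, -0.866)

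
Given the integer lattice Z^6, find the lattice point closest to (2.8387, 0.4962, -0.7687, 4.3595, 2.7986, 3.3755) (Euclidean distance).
(3, 0, -1, 4, 3, 3)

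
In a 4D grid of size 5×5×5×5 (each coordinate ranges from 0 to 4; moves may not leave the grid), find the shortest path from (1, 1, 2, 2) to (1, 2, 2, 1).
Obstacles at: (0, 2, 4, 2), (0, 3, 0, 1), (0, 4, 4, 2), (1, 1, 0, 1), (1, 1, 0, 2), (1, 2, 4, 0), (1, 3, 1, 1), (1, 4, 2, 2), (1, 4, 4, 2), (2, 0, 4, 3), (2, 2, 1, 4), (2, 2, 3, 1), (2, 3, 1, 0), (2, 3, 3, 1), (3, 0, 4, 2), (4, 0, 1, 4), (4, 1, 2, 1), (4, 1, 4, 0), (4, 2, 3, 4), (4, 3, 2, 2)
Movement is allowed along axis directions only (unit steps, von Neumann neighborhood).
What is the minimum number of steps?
2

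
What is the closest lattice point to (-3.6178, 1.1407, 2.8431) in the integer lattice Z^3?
(-4, 1, 3)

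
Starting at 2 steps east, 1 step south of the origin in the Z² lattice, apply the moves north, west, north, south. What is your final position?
(1, 0)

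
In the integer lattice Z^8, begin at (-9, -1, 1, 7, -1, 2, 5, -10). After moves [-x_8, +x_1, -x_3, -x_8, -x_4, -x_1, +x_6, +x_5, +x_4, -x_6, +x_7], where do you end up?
(-9, -1, 0, 7, 0, 2, 6, -12)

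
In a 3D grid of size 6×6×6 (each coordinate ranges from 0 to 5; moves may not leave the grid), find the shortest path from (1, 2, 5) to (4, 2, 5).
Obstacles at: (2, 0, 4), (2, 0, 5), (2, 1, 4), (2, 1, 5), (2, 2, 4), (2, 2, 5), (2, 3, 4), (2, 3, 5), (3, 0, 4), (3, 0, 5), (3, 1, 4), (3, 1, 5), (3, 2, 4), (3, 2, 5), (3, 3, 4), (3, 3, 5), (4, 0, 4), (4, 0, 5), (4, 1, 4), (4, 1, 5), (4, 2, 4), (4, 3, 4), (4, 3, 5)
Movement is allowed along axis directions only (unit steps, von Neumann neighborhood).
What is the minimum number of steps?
9
(one shortest path: (1, 2, 5) → (1, 3, 5) → (1, 4, 5) → (2, 4, 5) → (3, 4, 5) → (4, 4, 5) → (5, 4, 5) → (5, 3, 5) → (5, 2, 5) → (4, 2, 5))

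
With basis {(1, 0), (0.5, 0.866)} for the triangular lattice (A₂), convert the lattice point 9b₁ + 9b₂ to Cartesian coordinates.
(13.5, 7.794)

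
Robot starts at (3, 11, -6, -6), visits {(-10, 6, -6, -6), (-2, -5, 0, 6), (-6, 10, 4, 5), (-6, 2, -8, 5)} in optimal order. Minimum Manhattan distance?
83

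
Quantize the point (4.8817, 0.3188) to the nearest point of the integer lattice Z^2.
(5, 0)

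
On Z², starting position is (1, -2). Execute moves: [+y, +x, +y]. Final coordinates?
(2, 0)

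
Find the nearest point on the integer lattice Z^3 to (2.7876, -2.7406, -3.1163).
(3, -3, -3)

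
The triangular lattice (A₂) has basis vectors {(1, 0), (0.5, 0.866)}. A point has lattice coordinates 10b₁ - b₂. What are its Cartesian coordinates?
(9.5, -0.866)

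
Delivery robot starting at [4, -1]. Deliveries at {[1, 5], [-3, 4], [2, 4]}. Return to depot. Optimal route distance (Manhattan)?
26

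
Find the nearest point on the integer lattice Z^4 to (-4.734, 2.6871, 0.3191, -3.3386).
(-5, 3, 0, -3)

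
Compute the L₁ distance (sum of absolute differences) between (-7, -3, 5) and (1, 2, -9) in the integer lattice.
27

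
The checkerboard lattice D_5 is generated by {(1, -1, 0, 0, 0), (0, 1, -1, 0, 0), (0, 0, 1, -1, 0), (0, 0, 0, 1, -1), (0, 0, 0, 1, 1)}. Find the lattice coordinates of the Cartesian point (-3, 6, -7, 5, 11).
-3b₁ + 3b₂ - 4b₃ - 5b₄ + 6b₅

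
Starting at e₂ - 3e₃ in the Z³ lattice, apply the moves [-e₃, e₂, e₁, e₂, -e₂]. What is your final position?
(1, 2, -4)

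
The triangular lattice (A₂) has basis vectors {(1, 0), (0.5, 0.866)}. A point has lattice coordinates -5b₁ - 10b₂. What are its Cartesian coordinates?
(-10, -8.66)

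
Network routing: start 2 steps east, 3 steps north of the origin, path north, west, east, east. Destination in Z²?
(3, 4)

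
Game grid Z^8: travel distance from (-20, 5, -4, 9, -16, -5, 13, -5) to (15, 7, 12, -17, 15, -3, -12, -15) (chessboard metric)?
35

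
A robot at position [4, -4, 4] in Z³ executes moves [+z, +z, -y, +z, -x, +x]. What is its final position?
(4, -5, 7)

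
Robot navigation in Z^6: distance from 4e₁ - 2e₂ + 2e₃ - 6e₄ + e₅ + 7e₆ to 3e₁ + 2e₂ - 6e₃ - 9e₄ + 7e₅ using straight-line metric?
13.2288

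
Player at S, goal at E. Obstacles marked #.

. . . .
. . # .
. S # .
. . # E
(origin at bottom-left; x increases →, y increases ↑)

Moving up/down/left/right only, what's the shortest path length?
7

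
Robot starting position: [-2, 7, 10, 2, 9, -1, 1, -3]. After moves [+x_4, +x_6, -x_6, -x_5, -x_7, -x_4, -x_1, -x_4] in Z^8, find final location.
(-3, 7, 10, 1, 8, -1, 0, -3)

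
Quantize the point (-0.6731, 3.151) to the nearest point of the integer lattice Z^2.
(-1, 3)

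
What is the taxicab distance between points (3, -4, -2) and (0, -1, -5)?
9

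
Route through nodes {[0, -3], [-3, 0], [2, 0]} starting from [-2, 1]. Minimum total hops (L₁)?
12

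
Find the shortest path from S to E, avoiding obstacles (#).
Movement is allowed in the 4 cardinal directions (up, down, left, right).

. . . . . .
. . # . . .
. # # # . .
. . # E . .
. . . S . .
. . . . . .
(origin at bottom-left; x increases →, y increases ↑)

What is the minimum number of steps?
1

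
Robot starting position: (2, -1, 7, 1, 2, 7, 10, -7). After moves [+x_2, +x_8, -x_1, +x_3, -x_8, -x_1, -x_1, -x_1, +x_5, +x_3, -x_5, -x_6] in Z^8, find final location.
(-2, 0, 9, 1, 2, 6, 10, -7)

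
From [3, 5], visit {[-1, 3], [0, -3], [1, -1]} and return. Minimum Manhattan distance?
24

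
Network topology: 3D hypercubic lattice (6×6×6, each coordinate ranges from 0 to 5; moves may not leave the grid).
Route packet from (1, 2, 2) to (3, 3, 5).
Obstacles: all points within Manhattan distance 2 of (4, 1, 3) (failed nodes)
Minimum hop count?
6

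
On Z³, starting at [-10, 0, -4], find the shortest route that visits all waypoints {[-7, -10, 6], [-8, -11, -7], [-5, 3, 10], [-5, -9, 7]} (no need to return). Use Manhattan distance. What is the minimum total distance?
50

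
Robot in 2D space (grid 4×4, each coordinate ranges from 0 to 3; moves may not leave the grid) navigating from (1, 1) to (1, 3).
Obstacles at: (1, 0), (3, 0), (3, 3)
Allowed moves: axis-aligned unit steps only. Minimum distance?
2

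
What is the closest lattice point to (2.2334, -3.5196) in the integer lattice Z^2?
(2, -4)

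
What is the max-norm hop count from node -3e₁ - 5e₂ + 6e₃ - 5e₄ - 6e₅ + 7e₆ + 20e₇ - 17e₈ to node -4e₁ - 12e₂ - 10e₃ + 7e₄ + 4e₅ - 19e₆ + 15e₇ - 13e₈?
26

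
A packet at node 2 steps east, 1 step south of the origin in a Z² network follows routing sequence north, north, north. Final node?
(2, 2)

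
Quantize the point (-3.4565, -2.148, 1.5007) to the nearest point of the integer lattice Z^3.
(-3, -2, 2)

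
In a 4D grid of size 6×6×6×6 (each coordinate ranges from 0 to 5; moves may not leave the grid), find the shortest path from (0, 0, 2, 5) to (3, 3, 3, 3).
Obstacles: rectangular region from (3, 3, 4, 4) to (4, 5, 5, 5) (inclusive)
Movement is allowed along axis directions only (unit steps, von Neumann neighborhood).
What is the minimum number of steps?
9
(one shortest path: (0, 0, 2, 5) → (1, 0, 2, 5) → (2, 0, 2, 5) → (3, 0, 2, 5) → (3, 1, 2, 5) → (3, 2, 2, 5) → (3, 3, 2, 5) → (3, 3, 3, 5) → (3, 3, 3, 4) → (3, 3, 3, 3))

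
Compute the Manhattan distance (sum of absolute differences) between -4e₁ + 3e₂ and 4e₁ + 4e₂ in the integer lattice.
9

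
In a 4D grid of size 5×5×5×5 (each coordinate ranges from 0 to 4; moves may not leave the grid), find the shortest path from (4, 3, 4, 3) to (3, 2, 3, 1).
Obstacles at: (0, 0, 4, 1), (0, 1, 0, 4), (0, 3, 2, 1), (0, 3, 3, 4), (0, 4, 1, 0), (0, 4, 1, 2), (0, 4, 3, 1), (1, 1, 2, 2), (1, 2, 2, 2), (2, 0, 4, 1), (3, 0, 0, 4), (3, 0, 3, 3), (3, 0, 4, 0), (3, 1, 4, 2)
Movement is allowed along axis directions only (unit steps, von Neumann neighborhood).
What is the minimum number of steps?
5
(one shortest path: (4, 3, 4, 3) → (3, 3, 4, 3) → (3, 2, 4, 3) → (3, 2, 3, 3) → (3, 2, 3, 2) → (3, 2, 3, 1))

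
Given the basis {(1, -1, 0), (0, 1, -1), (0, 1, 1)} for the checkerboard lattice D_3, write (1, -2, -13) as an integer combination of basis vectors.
b₁ + 6b₂ - 7b₃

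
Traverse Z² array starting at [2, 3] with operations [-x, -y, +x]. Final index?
(2, 2)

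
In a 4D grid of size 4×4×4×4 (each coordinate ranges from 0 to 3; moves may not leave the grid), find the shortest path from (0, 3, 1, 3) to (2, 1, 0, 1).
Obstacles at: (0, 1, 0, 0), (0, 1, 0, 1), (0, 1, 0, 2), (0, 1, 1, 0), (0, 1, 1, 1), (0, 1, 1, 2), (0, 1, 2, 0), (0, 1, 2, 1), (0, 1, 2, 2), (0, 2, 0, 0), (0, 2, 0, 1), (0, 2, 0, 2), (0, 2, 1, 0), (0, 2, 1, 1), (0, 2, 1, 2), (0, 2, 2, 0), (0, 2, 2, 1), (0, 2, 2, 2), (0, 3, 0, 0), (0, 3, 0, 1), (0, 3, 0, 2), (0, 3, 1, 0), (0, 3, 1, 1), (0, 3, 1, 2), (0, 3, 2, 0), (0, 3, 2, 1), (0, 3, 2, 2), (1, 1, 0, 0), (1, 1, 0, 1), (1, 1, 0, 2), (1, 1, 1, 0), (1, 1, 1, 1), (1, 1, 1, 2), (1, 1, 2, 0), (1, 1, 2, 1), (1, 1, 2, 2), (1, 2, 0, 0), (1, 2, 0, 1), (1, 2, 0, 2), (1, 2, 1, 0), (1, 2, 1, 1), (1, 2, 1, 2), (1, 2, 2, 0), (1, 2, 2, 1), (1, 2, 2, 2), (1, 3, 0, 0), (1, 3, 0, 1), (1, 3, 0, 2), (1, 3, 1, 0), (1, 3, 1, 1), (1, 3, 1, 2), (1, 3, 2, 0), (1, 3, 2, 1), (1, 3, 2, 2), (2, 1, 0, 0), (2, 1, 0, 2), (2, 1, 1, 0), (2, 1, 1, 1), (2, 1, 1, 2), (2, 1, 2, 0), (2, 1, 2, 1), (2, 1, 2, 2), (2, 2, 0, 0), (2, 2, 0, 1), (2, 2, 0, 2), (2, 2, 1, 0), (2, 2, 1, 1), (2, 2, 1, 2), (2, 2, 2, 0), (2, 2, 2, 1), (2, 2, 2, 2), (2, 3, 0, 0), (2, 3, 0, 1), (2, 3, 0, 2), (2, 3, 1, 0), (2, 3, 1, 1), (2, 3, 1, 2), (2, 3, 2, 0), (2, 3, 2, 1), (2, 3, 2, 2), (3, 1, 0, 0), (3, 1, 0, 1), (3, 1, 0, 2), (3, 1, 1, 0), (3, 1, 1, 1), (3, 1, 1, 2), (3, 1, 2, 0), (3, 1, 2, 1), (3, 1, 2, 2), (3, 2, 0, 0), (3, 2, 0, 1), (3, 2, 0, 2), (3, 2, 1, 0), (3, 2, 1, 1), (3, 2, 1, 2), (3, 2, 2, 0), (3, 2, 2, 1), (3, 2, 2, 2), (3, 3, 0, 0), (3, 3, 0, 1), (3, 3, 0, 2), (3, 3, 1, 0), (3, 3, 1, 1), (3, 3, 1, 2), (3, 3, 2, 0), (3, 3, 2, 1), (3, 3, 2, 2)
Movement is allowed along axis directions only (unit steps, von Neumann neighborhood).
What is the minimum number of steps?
9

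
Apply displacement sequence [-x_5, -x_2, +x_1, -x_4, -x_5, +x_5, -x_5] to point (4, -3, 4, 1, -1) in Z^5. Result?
(5, -4, 4, 0, -3)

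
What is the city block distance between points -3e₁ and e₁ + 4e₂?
8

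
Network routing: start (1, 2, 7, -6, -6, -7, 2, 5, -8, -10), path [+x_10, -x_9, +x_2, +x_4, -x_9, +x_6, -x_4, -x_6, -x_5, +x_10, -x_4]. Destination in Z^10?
(1, 3, 7, -7, -7, -7, 2, 5, -10, -8)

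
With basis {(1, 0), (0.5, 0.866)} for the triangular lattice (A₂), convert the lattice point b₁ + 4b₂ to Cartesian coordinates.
(3, 3.464)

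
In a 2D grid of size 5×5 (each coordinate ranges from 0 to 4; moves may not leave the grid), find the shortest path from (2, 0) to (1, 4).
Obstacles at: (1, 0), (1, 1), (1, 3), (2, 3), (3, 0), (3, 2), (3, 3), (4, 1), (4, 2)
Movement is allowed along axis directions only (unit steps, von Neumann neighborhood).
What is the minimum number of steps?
7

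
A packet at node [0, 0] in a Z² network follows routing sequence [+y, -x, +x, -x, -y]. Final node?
(-1, 0)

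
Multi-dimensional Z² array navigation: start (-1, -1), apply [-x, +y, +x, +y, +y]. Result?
(-1, 2)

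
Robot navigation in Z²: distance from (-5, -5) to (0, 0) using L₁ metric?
10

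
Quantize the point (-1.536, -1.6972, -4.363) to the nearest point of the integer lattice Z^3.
(-2, -2, -4)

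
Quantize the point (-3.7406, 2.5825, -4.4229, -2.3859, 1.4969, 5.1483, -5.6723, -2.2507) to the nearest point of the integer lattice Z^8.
(-4, 3, -4, -2, 1, 5, -6, -2)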